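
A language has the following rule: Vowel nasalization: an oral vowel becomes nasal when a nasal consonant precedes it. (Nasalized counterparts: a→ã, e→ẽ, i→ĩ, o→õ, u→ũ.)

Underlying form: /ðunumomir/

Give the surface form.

[ðunũmõmĩr]

/u/ after nasal /n/ → [ũ]
/o/ after nasal /m/ → [õ]
/i/ after nasal /m/ → [ĩ]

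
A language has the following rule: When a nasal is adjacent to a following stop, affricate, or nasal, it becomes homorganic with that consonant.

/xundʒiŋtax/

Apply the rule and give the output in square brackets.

/n/ before /dʒ/ (palatal) → [ɲ]
/ŋ/ before /t/ (alveolar) → [n]

[xuɲdʒintax]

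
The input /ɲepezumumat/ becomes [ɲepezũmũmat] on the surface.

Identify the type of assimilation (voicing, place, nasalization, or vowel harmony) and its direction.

nasalization, regressive

/u/→[ũ] /u/→[ũ].
Each target copies a feature from the following segment, so the direction is regressive.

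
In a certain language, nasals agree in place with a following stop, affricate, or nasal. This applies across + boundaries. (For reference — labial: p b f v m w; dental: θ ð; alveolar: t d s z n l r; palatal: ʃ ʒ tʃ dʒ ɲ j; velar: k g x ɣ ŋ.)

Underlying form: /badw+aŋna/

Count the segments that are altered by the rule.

/ŋ/ before /n/ (alveolar) → [n]
1 segment changes.

1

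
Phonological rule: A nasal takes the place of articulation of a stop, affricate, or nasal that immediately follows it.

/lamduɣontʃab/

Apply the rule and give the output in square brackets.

[landuɣoɲtʃab]

/m/ before /d/ (alveolar) → [n]
/n/ before /tʃ/ (palatal) → [ɲ]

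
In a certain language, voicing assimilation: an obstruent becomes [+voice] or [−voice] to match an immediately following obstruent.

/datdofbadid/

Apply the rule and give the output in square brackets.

/t/ before /d/ (voiced) → [d]
/f/ before /b/ (voiced) → [v]

[daddovbadid]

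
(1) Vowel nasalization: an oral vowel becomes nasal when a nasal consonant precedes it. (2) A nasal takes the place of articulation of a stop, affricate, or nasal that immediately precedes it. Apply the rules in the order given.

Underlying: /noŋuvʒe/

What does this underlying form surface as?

Rule 1: /o/ after nasal /n/ → [õ]
Rule 1: /u/ after nasal /ŋ/ → [ũ]
After rule 1: nõŋũvʒe
Rule 2: no segment meets the rule's conditions; no change.

[nõŋũvʒe]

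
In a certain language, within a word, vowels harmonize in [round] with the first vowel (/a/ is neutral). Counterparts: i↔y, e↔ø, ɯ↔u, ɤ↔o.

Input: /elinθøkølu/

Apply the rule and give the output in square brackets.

/ø/ harmonizes with /e/ ([-round]) → [e]
/ø/ harmonizes with /e/ ([-round]) → [e]
/u/ harmonizes with /e/ ([-round]) → [ɯ]

[elinθekelɯ]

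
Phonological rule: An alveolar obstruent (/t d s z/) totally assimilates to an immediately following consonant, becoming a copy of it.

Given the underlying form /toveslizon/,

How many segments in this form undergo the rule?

/s/ before /l/ → [l] (total assimilation)
1 segment changes.

1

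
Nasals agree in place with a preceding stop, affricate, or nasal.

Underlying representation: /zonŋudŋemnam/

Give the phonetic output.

[zonnudnemmam]

/ŋ/ after /n/ (alveolar) → [n]
/ŋ/ after /d/ (alveolar) → [n]
/n/ after /m/ (labial) → [m]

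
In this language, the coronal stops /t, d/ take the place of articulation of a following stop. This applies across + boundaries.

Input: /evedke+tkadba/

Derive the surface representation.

/d/ before /k/ (velar) → [g]
/t/ before /k/ (velar) → [k]
/d/ before /b/ (labial) → [b]

[evegke+kkabba]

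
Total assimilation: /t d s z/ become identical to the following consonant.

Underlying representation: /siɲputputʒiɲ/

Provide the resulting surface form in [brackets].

[siɲpuppuʒʒiɲ]

/t/ before /p/ → [p] (total assimilation)
/t/ before /ʒ/ → [ʒ] (total assimilation)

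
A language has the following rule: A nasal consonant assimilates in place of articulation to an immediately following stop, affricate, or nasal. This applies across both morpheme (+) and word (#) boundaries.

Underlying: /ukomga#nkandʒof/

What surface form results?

/m/ before /g/ (velar) → [ŋ]
/n/ before /k/ (velar) → [ŋ]
/n/ before /dʒ/ (palatal) → [ɲ]

[ukoŋga#ŋkaɲdʒof]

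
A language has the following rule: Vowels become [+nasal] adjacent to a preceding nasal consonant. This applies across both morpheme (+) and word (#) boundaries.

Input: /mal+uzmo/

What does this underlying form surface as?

[mãl+uzmõ]

/a/ after nasal /m/ → [ã]
/o/ after nasal /m/ → [õ]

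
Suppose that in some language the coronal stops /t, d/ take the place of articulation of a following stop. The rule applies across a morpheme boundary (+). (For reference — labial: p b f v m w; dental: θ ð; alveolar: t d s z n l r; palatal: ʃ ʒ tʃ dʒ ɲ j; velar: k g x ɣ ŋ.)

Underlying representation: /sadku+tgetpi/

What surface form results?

/d/ before /k/ (velar) → [g]
/t/ before /g/ (velar) → [k]
/t/ before /p/ (labial) → [p]

[sagku+kgeppi]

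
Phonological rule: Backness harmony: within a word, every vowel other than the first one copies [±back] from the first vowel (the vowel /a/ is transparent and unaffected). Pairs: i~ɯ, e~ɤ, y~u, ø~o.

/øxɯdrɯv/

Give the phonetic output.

/ɯ/ harmonizes with /ø/ ([-back]) → [i]
/ɯ/ harmonizes with /ø/ ([-back]) → [i]

[øxidriv]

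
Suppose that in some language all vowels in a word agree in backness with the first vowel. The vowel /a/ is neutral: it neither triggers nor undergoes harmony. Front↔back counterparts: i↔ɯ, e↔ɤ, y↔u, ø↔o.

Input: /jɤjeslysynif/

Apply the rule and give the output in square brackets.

/e/ harmonizes with /ɤ/ ([+back]) → [ɤ]
/y/ harmonizes with /ɤ/ ([+back]) → [u]
/y/ harmonizes with /ɤ/ ([+back]) → [u]
/i/ harmonizes with /ɤ/ ([+back]) → [ɯ]

[jɤjɤslusunɯf]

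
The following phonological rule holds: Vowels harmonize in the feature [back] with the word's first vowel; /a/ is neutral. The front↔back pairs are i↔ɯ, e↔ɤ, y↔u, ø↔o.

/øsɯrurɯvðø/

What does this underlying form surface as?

/ɯ/ harmonizes with /ø/ ([-back]) → [i]
/u/ harmonizes with /ø/ ([-back]) → [y]
/ɯ/ harmonizes with /ø/ ([-back]) → [i]

[øsiryrivðø]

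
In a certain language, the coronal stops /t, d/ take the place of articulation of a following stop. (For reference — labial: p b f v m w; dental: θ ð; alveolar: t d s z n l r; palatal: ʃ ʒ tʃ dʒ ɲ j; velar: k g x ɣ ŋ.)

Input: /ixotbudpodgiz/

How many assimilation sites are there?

3

/t/ before /b/ (labial) → [p]
/d/ before /p/ (labial) → [b]
/d/ before /g/ (velar) → [g]
3 segments change.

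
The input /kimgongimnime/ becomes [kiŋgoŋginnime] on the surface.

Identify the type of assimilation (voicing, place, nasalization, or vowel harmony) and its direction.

place assimilation, regressive

/m/→[ŋ] /n/→[ŋ] /m/→[n].
Each target copies a feature from the following segment, so the direction is regressive.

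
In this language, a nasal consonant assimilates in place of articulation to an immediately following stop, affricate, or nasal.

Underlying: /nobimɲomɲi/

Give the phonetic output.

[nobiɲɲoɲɲi]

/m/ before /ɲ/ (palatal) → [ɲ]
/m/ before /ɲ/ (palatal) → [ɲ]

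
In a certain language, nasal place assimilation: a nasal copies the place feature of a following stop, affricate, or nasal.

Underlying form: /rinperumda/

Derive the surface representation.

/n/ before /p/ (labial) → [m]
/m/ before /d/ (alveolar) → [n]

[rimperunda]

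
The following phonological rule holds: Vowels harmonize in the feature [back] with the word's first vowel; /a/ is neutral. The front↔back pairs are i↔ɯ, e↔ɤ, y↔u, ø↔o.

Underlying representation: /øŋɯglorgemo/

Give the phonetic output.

[øŋiglørgemø]

/ɯ/ harmonizes with /ø/ ([-back]) → [i]
/o/ harmonizes with /ø/ ([-back]) → [ø]
/o/ harmonizes with /ø/ ([-back]) → [ø]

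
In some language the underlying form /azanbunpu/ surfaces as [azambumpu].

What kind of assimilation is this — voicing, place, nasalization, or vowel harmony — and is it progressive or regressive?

place assimilation, regressive

/n/→[m] /n/→[m].
Each target copies a feature from the following segment, so the direction is regressive.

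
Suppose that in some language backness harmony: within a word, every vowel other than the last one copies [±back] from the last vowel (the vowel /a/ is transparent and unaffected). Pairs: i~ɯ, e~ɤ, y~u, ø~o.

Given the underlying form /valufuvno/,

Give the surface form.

no segment meets the rule's conditions; no change.

[valufuvno]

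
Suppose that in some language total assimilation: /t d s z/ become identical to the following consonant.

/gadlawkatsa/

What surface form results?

[gallawkassa]

/d/ before /l/ → [l] (total assimilation)
/t/ before /s/ → [s] (total assimilation)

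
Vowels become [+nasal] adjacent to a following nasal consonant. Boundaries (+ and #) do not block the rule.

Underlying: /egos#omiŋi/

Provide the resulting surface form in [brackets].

/o/ before nasal /m/ → [õ]
/i/ before nasal /ŋ/ → [ĩ]

[egos#õmĩŋi]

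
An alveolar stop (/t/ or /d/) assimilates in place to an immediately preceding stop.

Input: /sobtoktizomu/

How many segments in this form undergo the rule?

2

/t/ after /b/ (labial) → [p]
/t/ after /k/ (velar) → [k]
2 segments change.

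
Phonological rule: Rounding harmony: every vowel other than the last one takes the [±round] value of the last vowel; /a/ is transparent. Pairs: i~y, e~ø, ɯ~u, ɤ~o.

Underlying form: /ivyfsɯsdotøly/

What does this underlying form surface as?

[yvyfsusdotøly]

/i/ harmonizes with /y/ ([+round]) → [y]
/ɯ/ harmonizes with /y/ ([+round]) → [u]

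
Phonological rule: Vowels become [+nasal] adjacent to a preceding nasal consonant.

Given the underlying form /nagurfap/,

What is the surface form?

/a/ after nasal /n/ → [ã]

[nãgurfap]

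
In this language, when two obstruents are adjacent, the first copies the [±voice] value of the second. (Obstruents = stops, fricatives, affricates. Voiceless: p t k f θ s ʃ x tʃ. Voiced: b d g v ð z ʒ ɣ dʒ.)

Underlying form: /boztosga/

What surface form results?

/z/ before /t/ (voiceless) → [s]
/s/ before /g/ (voiced) → [z]

[bostozga]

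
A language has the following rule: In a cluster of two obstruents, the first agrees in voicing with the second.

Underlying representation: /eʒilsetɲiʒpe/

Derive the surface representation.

[eʒilsetɲiʃpe]

/ʒ/ before /p/ (voiceless) → [ʃ]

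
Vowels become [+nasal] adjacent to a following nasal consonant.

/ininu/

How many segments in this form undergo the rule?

2

/i/ before nasal /n/ → [ĩ]
/i/ before nasal /n/ → [ĩ]
2 segments change.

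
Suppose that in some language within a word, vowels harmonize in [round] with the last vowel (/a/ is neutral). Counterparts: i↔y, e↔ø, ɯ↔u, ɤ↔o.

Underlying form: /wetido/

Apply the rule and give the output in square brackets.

/e/ harmonizes with /o/ ([+round]) → [ø]
/i/ harmonizes with /o/ ([+round]) → [y]

[wøtydo]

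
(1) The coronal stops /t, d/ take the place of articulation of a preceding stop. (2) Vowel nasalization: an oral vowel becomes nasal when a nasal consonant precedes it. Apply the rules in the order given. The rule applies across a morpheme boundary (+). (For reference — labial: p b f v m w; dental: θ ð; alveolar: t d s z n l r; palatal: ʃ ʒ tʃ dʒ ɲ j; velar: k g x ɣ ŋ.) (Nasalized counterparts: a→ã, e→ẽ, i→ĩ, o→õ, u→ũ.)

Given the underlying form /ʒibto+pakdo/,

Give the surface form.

Rule 1: /t/ after /b/ (labial) → [p]
Rule 1: /d/ after /k/ (velar) → [g]
After rule 1: ʒibpo+pakgo
Rule 2: no segment meets the rule's conditions; no change.

[ʒibpo+pakgo]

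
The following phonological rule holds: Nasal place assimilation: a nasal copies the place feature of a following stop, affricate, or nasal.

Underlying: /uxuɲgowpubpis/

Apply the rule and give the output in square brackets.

/ɲ/ before /g/ (velar) → [ŋ]

[uxuŋgowpubpis]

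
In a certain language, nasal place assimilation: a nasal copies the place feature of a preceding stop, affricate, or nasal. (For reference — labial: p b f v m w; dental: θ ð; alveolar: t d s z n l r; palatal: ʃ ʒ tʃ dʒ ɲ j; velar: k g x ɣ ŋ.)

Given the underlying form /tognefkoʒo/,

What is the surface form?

[togŋefkoʒo]

/n/ after /g/ (velar) → [ŋ]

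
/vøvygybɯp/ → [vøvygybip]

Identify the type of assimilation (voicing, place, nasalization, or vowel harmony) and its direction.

vowel harmony, progressive

/ɯ/→[i].
Vowels agree with the first vowel, so the harmony is progressive.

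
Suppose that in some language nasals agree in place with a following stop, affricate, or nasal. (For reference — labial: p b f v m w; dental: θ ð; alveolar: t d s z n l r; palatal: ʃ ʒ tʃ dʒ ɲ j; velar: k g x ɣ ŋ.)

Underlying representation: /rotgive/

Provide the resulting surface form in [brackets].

[rotgive]

no segment meets the rule's conditions; no change.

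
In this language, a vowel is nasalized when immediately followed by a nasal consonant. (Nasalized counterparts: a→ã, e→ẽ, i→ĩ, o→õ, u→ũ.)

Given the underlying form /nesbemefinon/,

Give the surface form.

/e/ before nasal /m/ → [ẽ]
/i/ before nasal /n/ → [ĩ]
/o/ before nasal /n/ → [õ]

[nesbẽmefĩnõn]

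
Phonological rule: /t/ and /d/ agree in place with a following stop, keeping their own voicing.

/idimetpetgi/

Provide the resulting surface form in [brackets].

[idimeppekgi]

/t/ before /p/ (labial) → [p]
/t/ before /g/ (velar) → [k]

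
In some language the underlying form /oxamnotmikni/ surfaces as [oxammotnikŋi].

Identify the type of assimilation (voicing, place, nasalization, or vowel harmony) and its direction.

place assimilation, progressive

/n/→[m] /m/→[n] /n/→[ŋ].
Each target copies a feature from the preceding segment, so the direction is progressive.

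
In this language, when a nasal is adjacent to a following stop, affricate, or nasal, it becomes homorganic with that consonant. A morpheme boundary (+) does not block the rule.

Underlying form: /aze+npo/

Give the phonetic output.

/n/ before /p/ (labial) → [m]

[aze+mpo]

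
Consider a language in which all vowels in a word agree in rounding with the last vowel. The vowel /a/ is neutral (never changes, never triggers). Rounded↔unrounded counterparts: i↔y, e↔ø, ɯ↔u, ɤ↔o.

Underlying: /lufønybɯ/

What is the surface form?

/u/ harmonizes with /ɯ/ ([-round]) → [ɯ]
/ø/ harmonizes with /ɯ/ ([-round]) → [e]
/y/ harmonizes with /ɯ/ ([-round]) → [i]

[lɯfenibɯ]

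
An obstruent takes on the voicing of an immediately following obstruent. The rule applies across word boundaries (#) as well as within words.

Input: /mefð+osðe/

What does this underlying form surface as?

/f/ before /ð/ (voiced) → [v]
/s/ before /ð/ (voiced) → [z]

[mevð+ozðe]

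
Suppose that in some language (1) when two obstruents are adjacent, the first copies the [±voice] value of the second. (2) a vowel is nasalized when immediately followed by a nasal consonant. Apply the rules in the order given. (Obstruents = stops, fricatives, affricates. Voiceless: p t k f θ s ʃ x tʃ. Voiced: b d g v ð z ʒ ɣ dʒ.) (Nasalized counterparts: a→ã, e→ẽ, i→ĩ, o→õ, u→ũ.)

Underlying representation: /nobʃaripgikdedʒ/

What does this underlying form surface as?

Rule 1: /b/ before /ʃ/ (voiceless) → [p]
Rule 1: /p/ before /g/ (voiced) → [b]
Rule 1: /k/ before /d/ (voiced) → [g]
After rule 1: nopʃaribgigdedʒ
Rule 2: no segment meets the rule's conditions; no change.

[nopʃaribgigdedʒ]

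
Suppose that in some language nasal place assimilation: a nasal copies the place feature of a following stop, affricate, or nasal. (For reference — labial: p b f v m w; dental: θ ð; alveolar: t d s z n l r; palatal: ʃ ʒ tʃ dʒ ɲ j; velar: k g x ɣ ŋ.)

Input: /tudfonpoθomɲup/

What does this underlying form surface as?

/n/ before /p/ (labial) → [m]
/m/ before /ɲ/ (palatal) → [ɲ]

[tudfompoθoɲɲup]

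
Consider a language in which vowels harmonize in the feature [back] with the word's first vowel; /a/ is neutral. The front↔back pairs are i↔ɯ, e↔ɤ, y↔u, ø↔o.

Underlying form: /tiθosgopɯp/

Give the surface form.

/o/ harmonizes with /i/ ([-back]) → [ø]
/o/ harmonizes with /i/ ([-back]) → [ø]
/ɯ/ harmonizes with /i/ ([-back]) → [i]

[tiθøsgøpip]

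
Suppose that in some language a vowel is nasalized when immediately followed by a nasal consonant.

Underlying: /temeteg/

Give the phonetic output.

[tẽmeteg]

/e/ before nasal /m/ → [ẽ]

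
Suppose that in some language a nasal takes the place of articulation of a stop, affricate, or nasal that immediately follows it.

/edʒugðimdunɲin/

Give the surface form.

/m/ before /d/ (alveolar) → [n]
/n/ before /ɲ/ (palatal) → [ɲ]

[edʒugðinduɲɲin]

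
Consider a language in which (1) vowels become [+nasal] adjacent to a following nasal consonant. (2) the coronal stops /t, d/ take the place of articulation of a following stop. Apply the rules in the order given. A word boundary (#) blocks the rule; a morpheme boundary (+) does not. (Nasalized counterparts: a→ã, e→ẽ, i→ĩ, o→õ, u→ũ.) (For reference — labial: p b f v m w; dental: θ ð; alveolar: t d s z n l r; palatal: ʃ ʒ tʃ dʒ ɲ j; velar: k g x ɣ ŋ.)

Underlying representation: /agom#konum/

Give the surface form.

[agõm#kõnũm]

Rule 1: /o/ before nasal /m/ → [õ]
Rule 1: /o/ before nasal /n/ → [õ]
Rule 1: /u/ before nasal /m/ → [ũ]
After rule 1: agõm#kõnũm
Rule 2: no segment meets the rule's conditions; no change.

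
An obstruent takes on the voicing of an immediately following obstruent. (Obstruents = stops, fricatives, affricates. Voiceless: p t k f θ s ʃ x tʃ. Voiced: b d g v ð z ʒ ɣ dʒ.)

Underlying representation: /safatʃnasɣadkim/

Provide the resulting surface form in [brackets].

[safatʃnazɣatkim]

/s/ before /ɣ/ (voiced) → [z]
/d/ before /k/ (voiceless) → [t]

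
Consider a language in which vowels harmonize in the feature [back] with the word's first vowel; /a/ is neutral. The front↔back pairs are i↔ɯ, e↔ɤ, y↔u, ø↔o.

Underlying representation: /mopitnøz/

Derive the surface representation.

[mopɯtnoz]

/i/ harmonizes with /o/ ([+back]) → [ɯ]
/ø/ harmonizes with /o/ ([+back]) → [o]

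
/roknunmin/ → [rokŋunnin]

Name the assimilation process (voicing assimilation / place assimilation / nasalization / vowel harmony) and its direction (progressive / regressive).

place assimilation, progressive

/n/→[ŋ] /m/→[n].
Each target copies a feature from the preceding segment, so the direction is progressive.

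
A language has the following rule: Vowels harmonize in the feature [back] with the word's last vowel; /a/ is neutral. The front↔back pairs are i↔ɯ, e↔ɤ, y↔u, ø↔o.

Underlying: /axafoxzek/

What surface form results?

/o/ harmonizes with /e/ ([-back]) → [ø]

[axaføxzek]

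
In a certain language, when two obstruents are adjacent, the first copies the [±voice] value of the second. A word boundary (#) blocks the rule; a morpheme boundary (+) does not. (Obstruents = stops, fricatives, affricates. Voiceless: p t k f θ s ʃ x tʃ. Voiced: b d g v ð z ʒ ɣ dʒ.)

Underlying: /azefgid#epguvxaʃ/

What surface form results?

[azevgid#ebgufxaʃ]

/f/ before /g/ (voiced) → [v]
/p/ before /g/ (voiced) → [b]
/v/ before /x/ (voiceless) → [f]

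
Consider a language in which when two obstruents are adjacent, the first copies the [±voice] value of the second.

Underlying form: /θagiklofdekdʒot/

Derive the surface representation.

[θagiklovdegdʒot]

/f/ before /d/ (voiced) → [v]
/k/ before /dʒ/ (voiced) → [g]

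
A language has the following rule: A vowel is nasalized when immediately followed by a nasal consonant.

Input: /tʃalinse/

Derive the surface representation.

/i/ before nasal /n/ → [ĩ]

[tʃalĩnse]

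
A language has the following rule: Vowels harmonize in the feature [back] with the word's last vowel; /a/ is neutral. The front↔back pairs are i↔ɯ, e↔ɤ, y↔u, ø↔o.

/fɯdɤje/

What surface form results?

[fideje]

/ɯ/ harmonizes with /e/ ([-back]) → [i]
/ɤ/ harmonizes with /e/ ([-back]) → [e]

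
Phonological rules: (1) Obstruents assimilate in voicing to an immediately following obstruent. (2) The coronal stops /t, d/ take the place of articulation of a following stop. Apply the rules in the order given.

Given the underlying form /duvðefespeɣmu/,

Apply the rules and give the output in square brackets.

Rule 1: no segment meets the rule's conditions; no change.
After rule 1: duvðefespeɣmu
Rule 2: no segment meets the rule's conditions; no change.

[duvðefespeɣmu]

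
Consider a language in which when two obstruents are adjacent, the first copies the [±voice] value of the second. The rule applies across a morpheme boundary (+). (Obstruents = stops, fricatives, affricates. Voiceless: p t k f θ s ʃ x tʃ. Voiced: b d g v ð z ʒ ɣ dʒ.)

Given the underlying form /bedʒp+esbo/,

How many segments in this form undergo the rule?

/dʒ/ before /p/ (voiceless) → [tʃ]
/s/ before /b/ (voiced) → [z]
2 segments change.

2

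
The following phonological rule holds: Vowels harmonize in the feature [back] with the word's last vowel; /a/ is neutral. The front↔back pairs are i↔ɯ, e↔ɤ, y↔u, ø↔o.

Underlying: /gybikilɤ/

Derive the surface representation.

[gubɯkɯlɤ]

/y/ harmonizes with /ɤ/ ([+back]) → [u]
/i/ harmonizes with /ɤ/ ([+back]) → [ɯ]
/i/ harmonizes with /ɤ/ ([+back]) → [ɯ]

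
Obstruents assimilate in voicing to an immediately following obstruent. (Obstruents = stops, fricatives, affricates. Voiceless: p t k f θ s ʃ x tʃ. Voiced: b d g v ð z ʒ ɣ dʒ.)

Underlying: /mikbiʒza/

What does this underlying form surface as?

[migbiʒza]

/k/ before /b/ (voiced) → [g]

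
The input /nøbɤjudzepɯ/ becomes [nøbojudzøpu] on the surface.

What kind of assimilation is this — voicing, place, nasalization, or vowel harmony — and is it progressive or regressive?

/ɤ/→[o] /e/→[ø] /ɯ/→[u].
Vowels agree with the first vowel, so the harmony is progressive.

vowel harmony, progressive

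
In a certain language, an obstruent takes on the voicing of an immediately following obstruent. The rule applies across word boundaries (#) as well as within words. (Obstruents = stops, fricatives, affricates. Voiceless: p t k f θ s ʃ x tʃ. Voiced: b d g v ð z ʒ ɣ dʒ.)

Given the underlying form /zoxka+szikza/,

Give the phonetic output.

/s/ before /z/ (voiced) → [z]
/k/ before /z/ (voiced) → [g]

[zoxka+zzigza]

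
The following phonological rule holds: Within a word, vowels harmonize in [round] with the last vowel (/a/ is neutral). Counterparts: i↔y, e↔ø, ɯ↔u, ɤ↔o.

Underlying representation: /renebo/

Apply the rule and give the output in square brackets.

[rønøbo]

/e/ harmonizes with /o/ ([+round]) → [ø]
/e/ harmonizes with /o/ ([+round]) → [ø]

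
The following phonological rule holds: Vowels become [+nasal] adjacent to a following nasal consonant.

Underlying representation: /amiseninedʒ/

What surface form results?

/a/ before nasal /m/ → [ã]
/e/ before nasal /n/ → [ẽ]
/i/ before nasal /n/ → [ĩ]

[ãmisẽnĩnedʒ]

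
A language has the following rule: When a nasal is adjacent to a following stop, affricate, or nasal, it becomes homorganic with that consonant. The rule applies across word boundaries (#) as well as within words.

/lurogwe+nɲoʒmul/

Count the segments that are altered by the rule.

1

/n/ before /ɲ/ (palatal) → [ɲ]
1 segment changes.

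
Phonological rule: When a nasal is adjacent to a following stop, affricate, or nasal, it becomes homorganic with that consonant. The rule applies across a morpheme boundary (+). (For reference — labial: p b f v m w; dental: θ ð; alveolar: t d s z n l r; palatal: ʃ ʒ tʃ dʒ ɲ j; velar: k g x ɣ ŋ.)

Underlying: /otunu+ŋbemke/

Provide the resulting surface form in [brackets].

[otunu+mbeŋke]

/ŋ/ before /b/ (labial) → [m]
/m/ before /k/ (velar) → [ŋ]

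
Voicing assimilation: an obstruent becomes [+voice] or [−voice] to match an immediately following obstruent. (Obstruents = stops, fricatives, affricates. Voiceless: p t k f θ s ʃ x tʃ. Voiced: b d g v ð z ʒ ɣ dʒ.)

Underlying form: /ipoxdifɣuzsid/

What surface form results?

/x/ before /d/ (voiced) → [ɣ]
/f/ before /ɣ/ (voiced) → [v]
/z/ before /s/ (voiceless) → [s]

[ipoɣdivɣussid]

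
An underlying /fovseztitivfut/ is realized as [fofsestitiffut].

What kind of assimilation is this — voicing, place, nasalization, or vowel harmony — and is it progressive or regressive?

/v/→[f] /z/→[s] /v/→[f].
Each target copies a feature from the following segment, so the direction is regressive.

voicing assimilation, regressive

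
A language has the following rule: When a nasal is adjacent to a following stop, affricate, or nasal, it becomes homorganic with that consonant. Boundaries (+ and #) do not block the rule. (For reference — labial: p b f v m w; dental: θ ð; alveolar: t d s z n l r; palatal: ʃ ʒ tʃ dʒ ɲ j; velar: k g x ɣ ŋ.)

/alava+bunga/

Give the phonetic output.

/n/ before /g/ (velar) → [ŋ]

[alava+buŋga]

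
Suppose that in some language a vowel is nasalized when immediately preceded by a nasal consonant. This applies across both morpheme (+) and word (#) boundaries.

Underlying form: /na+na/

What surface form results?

/a/ after nasal /n/ → [ã]
/a/ after nasal /n/ → [ã]

[nã+nã]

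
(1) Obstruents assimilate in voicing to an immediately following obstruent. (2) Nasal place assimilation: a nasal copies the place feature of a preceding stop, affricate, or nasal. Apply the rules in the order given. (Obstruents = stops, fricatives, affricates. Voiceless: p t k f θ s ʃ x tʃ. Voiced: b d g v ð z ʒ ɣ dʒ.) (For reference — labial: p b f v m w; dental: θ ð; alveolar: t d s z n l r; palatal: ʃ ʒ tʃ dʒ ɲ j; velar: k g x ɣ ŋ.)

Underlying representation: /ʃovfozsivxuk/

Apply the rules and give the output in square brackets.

[ʃoffossifxuk]

Rule 1: /v/ before /f/ (voiceless) → [f]
Rule 1: /z/ before /s/ (voiceless) → [s]
Rule 1: /v/ before /x/ (voiceless) → [f]
After rule 1: ʃoffossifxuk
Rule 2: no segment meets the rule's conditions; no change.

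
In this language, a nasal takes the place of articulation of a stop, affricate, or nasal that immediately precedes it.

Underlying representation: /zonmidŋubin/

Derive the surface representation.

/m/ after /n/ (alveolar) → [n]
/ŋ/ after /d/ (alveolar) → [n]

[zonnidnubin]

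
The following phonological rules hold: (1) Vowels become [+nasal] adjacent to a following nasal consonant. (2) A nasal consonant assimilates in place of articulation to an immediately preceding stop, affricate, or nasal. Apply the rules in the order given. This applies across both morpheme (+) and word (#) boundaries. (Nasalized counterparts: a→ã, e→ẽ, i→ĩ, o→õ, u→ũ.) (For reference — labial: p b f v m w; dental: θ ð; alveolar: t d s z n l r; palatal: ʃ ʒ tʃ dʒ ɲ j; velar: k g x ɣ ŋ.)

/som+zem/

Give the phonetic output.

Rule 1: /o/ before nasal /m/ → [õ]
Rule 1: /e/ before nasal /m/ → [ẽ]
After rule 1: sõm+zẽm
Rule 2: no segment meets the rule's conditions; no change.

[sõm+zẽm]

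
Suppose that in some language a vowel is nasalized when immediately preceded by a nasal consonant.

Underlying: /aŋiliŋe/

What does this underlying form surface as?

/i/ after nasal /ŋ/ → [ĩ]
/e/ after nasal /ŋ/ → [ẽ]

[aŋĩliŋẽ]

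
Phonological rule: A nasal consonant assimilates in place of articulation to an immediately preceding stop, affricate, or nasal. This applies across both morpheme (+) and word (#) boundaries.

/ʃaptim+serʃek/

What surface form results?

[ʃaptim+serʃek]

no segment meets the rule's conditions; no change.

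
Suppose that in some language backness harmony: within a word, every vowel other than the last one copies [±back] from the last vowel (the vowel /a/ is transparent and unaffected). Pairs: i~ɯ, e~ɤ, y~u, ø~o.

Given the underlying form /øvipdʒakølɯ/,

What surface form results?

/ø/ harmonizes with /ɯ/ ([+back]) → [o]
/i/ harmonizes with /ɯ/ ([+back]) → [ɯ]
/ø/ harmonizes with /ɯ/ ([+back]) → [o]

[ovɯpdʒakolɯ]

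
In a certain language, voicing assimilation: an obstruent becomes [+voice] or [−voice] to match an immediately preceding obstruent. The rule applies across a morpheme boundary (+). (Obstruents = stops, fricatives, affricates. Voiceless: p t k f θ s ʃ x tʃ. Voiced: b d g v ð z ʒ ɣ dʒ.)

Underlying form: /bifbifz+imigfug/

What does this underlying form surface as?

[bifpifs+imigvug]

/b/ after /f/ (voiceless) → [p]
/z/ after /f/ (voiceless) → [s]
/f/ after /g/ (voiced) → [v]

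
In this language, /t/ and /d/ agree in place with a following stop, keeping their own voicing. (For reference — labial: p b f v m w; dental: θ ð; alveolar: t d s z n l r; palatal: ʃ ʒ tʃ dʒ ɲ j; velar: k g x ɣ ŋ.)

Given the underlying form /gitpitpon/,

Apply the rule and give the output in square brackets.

[gippippon]

/t/ before /p/ (labial) → [p]
/t/ before /p/ (labial) → [p]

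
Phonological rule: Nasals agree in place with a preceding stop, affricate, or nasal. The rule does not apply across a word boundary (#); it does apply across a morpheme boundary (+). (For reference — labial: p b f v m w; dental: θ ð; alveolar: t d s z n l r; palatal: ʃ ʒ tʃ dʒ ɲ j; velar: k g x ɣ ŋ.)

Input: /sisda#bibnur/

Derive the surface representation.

[sisda#bibmur]

/n/ after /b/ (labial) → [m]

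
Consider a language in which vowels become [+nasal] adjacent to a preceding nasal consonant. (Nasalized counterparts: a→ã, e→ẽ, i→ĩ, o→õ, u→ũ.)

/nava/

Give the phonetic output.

/a/ after nasal /n/ → [ã]

[nãva]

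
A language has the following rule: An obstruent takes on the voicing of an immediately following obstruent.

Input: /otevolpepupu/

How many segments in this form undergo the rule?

No segment meets the rule's conditions.

0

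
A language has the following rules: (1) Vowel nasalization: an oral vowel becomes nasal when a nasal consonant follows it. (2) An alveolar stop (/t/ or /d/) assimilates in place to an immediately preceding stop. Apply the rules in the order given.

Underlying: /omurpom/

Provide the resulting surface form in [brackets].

[õmurpõm]

Rule 1: /o/ before nasal /m/ → [õ]
Rule 1: /o/ before nasal /m/ → [õ]
After rule 1: õmurpõm
Rule 2: no segment meets the rule's conditions; no change.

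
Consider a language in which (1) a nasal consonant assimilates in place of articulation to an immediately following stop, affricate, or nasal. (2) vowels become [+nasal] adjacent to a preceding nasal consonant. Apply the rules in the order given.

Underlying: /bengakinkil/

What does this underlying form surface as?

[beŋgakiŋkil]

Rule 1: /n/ before /g/ (velar) → [ŋ]
Rule 1: /n/ before /k/ (velar) → [ŋ]
After rule 1: beŋgakiŋkil
Rule 2: no segment meets the rule's conditions; no change.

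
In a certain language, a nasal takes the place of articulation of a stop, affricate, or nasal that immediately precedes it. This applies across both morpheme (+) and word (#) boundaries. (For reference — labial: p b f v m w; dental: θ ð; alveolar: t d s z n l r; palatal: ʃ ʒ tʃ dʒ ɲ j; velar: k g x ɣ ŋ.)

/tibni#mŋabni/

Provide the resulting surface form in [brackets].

[tibmi#mmabmi]

/n/ after /b/ (labial) → [m]
/ŋ/ after /m/ (labial) → [m]
/n/ after /b/ (labial) → [m]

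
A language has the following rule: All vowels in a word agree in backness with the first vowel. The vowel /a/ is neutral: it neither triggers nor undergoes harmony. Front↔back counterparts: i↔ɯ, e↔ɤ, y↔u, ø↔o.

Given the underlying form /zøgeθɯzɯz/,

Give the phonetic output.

[zøgeθiziz]

/ɯ/ harmonizes with /ø/ ([-back]) → [i]
/ɯ/ harmonizes with /ø/ ([-back]) → [i]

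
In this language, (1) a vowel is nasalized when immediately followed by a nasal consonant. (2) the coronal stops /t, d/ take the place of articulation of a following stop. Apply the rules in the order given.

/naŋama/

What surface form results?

Rule 1: /a/ before nasal /ŋ/ → [ã]
Rule 1: /a/ before nasal /m/ → [ã]
After rule 1: nãŋãma
Rule 2: no segment meets the rule's conditions; no change.

[nãŋãma]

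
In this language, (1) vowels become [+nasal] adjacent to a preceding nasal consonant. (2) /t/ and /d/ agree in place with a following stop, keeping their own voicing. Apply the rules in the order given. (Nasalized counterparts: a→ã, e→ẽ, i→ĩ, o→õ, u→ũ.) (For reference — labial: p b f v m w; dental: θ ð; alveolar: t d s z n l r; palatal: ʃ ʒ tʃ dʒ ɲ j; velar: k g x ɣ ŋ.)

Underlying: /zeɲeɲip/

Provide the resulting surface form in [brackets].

Rule 1: /e/ after nasal /ɲ/ → [ẽ]
Rule 1: /i/ after nasal /ɲ/ → [ĩ]
After rule 1: zeɲẽɲĩp
Rule 2: no segment meets the rule's conditions; no change.

[zeɲẽɲĩp]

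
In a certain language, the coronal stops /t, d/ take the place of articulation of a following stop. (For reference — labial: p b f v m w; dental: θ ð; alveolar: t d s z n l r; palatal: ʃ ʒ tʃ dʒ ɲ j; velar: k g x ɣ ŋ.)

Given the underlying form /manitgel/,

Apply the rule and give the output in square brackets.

/t/ before /g/ (velar) → [k]

[manikgel]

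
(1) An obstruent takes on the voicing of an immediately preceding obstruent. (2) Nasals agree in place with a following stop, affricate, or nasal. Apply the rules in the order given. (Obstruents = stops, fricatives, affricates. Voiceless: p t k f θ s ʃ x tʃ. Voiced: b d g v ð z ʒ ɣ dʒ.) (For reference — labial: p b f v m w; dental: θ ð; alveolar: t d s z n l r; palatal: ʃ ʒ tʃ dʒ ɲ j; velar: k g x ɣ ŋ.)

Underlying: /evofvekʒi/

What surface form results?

[evoffekʃi]

Rule 1: /v/ after /f/ (voiceless) → [f]
Rule 1: /ʒ/ after /k/ (voiceless) → [ʃ]
After rule 1: evoffekʃi
Rule 2: no segment meets the rule's conditions; no change.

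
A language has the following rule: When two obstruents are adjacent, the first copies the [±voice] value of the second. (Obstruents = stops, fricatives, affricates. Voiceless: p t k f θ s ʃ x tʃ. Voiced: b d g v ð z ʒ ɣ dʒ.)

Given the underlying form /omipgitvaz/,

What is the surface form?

/p/ before /g/ (voiced) → [b]
/t/ before /v/ (voiced) → [d]

[omibgidvaz]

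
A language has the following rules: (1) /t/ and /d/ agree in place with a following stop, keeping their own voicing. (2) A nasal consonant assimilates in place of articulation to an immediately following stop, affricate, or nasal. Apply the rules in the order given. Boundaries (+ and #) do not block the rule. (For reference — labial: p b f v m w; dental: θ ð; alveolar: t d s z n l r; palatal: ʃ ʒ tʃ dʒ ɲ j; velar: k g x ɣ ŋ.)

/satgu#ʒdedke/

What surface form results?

[sakgu#ʒdegke]

Rule 1: /t/ before /g/ (velar) → [k]
Rule 1: /d/ before /k/ (velar) → [g]
After rule 1: sakgu#ʒdegke
Rule 2: no segment meets the rule's conditions; no change.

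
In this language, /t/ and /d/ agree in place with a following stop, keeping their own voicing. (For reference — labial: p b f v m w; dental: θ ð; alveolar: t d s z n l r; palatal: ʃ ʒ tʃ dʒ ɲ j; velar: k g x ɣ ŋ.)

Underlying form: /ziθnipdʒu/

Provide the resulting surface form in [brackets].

[ziθnipdʒu]

no segment meets the rule's conditions; no change.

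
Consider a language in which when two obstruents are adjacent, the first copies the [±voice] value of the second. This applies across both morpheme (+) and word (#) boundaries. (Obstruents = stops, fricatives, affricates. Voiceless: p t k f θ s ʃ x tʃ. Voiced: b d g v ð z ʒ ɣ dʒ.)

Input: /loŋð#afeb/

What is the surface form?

[loŋð#afeb]

no segment meets the rule's conditions; no change.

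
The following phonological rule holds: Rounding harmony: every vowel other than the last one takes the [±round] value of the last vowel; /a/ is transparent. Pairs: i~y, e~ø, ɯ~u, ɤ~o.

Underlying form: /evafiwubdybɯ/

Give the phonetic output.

/u/ harmonizes with /ɯ/ ([-round]) → [ɯ]
/y/ harmonizes with /ɯ/ ([-round]) → [i]

[evafiwɯbdibɯ]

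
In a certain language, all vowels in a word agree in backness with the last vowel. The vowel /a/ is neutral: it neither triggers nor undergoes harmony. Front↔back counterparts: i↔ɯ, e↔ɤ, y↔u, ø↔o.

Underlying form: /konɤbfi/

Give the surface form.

/o/ harmonizes with /i/ ([-back]) → [ø]
/ɤ/ harmonizes with /i/ ([-back]) → [e]

[kønebfi]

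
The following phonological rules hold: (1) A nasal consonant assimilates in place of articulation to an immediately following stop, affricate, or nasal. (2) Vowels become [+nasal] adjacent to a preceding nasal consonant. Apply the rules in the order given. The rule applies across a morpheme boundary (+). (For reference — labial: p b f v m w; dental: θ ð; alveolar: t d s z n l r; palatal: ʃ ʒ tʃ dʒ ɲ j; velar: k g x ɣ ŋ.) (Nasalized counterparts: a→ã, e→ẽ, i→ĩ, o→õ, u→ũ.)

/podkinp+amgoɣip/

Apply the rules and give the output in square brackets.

Rule 1: /n/ before /p/ (labial) → [m]
Rule 1: /m/ before /g/ (velar) → [ŋ]
After rule 1: podkimp+aŋgoɣip
Rule 2: no segment meets the rule's conditions; no change.

[podkimp+aŋgoɣip]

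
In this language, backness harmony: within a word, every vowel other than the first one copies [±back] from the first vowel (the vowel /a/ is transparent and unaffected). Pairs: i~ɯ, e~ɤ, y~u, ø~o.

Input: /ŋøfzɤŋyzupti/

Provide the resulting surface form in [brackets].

[ŋøfzeŋyzypti]

/ɤ/ harmonizes with /ø/ ([-back]) → [e]
/u/ harmonizes with /ø/ ([-back]) → [y]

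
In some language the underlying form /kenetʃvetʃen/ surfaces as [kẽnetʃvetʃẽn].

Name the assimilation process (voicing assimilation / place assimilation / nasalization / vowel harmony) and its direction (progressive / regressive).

nasalization, regressive

/e/→[ẽ] /e/→[ẽ].
Each target copies a feature from the following segment, so the direction is regressive.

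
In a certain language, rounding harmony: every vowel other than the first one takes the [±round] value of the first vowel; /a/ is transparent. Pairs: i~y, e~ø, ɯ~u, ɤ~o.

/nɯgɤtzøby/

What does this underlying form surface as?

[nɯgɤtzebi]

/ø/ harmonizes with /ɯ/ ([-round]) → [e]
/y/ harmonizes with /ɯ/ ([-round]) → [i]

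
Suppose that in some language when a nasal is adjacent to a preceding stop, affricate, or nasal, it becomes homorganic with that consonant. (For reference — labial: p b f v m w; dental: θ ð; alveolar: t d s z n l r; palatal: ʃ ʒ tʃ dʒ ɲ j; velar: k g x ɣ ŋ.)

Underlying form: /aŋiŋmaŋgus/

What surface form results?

[aŋiŋŋaŋgus]

/m/ after /ŋ/ (velar) → [ŋ]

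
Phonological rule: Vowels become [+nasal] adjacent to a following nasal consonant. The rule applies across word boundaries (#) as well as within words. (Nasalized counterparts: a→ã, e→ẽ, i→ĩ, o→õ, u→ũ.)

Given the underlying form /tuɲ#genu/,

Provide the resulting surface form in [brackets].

/u/ before nasal /ɲ/ → [ũ]
/e/ before nasal /n/ → [ẽ]

[tũɲ#gẽnu]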